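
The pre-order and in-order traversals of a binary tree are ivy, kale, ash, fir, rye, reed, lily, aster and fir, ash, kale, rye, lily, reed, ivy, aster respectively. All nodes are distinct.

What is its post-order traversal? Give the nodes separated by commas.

The first element of pre-order is the root; it splits in-order into left and right subtrees.
Root ivy: left subtree has 6 nodes {fir, ash, kale, rye, lily, reed}, right has 1 {aster}.
  Root kale: left subtree has 2 nodes {fir, ash}, right has 3 {rye, lily, reed}.
    Root ash: left subtree has 1 node {fir}, right has 0 { }.
    Root rye: left subtree has 0 nodes { }, right has 2 {lily, reed}.
      Root reed: left subtree has 1 node {lily}, right has 0 { }.

fir, ash, lily, reed, rye, kale, aster, ivy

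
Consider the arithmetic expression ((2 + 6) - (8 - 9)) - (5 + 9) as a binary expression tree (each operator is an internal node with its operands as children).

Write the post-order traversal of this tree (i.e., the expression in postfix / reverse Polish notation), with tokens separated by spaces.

2 6 + 8 9 - - 5 9 + -

Post-order on an expression tree gives postfix notation: for each operator, emit left operand, right operand, then the operator.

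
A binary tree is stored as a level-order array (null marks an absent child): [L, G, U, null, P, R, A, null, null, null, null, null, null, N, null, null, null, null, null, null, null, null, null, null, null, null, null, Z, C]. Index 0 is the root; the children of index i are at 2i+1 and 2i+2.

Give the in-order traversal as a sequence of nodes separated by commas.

G, P, L, R, U, Z, N, C, A

In-order visits the left subtree, then the node, then the right subtree.
At L: go left to G.
  At G: no left child.
  Visit G.
  At G: go right to P.
    P is a leaf — visit P.
Visit L.
At L: go right to U.
  At U: go left to R.
    R is a leaf — visit R.
  Visit U.
  At U: go right to A.
    At A: go left to N.
      At N: go left to Z.
        Z is a leaf — visit Z.
      Visit N.
      At N: go right to C.
        C is a leaf — visit C.
    Visit A.
    At A: no right child.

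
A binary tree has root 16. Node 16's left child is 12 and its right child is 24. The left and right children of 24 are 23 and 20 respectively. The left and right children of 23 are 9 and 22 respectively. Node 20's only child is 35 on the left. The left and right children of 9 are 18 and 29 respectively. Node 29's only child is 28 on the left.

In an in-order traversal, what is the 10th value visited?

In-order visits the left subtree, then the node, then the right subtree.
At 16: go left to 12.
  12 is a leaf — visit 12.
Visit 16.
At 16: go right to 24.
  At 24: go left to 23.
    At 23: go left to 9.
      At 9: go left to 18.
        18 is a leaf — visit 18.
      Visit 9.
      At 9: go right to 29.
        At 29: go left to 28.
          28 is a leaf — visit 28.
        Visit 29.
        At 29: no right child.
    Visit 23.
    At 23: go right to 22.
      22 is a leaf — visit 22.
  Visit 24.
  At 24: go right to 20.
    At 20: go left to 35.
      35 is a leaf — visit 35.
    Visit 20.
    At 20: no right child.
Full in-order sequence: 12, 16, 18, 9, 28, 29, 23, 22, 24, 35, 20.

35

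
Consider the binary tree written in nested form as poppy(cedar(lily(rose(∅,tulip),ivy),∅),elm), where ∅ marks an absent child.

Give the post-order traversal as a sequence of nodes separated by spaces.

tulip rose ivy lily cedar elm poppy

Post-order visits the left subtree, then the right subtree, then the node.
At poppy: go left to cedar.
  At cedar: go left to lily.
    At lily: go left to rose.
      At rose: no left child.
      At rose: go right to tulip.
        tulip is a leaf — visit tulip.
      Visit rose.
    At lily: go right to ivy.
      ivy is a leaf — visit ivy.
    Visit lily.
  At cedar: no right child.
  Visit cedar.
At poppy: go right to elm.
  elm is a leaf — visit elm.
Visit poppy.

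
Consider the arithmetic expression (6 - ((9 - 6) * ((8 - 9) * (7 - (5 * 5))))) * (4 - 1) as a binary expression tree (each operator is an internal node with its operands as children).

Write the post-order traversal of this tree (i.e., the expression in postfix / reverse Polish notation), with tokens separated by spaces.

6 9 6 - 8 9 - 7 5 5 * - * * - 4 1 - *

Post-order on an expression tree gives postfix notation: for each operator, emit left operand, right operand, then the operator.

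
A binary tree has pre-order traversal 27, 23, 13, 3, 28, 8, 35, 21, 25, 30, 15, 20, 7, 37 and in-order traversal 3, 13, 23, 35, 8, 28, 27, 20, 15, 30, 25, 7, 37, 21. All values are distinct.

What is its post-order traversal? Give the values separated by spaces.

3 13 35 8 28 23 20 15 30 37 7 25 21 27

The first element of pre-order is the root; it splits in-order into left and right subtrees.
Root 27: left subtree has 6 nodes {3, 13, 23, 35, 8, 28}, right has 7 {20, 15, 30, 25, 7, 37, 21}.
  Root 23: left subtree has 2 nodes {3, 13}, right has 3 {35, 8, 28}.
    Root 13: left subtree has 1 node {3}, right has 0 { }.
    Root 28: left subtree has 2 nodes {35, 8}, right has 0 { }.
      Root 8: left subtree has 1 node {35}, right has 0 { }.
  Root 21: left subtree has 6 nodes {20, 15, 30, 25, 7, 37}, right has 0 { }.
    Root 25: left subtree has 3 nodes {20, 15, 30}, right has 2 {7, 37}.
      Root 30: left subtree has 2 nodes {20, 15}, right has 0 { }.
        Root 15: left subtree has 1 node {20}, right has 0 { }.
      Root 7: left subtree has 0 nodes { }, right has 1 {37}.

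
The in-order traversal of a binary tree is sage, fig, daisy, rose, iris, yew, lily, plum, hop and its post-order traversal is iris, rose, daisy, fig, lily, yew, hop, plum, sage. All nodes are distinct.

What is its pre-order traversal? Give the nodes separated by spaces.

The last element of post-order is the root; it splits in-order into left and right subtrees.
Root sage: left subtree has 0 nodes { }, right has 8 {fig, daisy, rose, iris, yew, lily, plum, hop}.
  Root plum: left subtree has 6 nodes {fig, daisy, rose, iris, yew, lily}, right has 1 {hop}.
    Root yew: left subtree has 4 nodes {fig, daisy, rose, iris}, right has 1 {lily}.
      Root fig: left subtree has 0 nodes { }, right has 3 {daisy, rose, iris}.
        Root daisy: left subtree has 0 nodes { }, right has 2 {rose, iris}.
          Root rose: left subtree has 0 nodes { }, right has 1 {iris}.

sage plum yew fig daisy rose iris lily hop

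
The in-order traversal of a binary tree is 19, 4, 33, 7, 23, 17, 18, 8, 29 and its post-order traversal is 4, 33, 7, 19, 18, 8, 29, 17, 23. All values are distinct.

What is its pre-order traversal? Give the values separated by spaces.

The last element of post-order is the root; it splits in-order into left and right subtrees.
Root 23: left subtree has 4 nodes {19, 4, 33, 7}, right has 4 {17, 18, 8, 29}.
  Root 19: left subtree has 0 nodes { }, right has 3 {4, 33, 7}.
    Root 7: left subtree has 2 nodes {4, 33}, right has 0 { }.
      Root 33: left subtree has 1 node {4}, right has 0 { }.
  Root 17: left subtree has 0 nodes { }, right has 3 {18, 8, 29}.
    Root 29: left subtree has 2 nodes {18, 8}, right has 0 { }.
      Root 8: left subtree has 1 node {18}, right has 0 { }.

23 19 7 33 4 17 29 8 18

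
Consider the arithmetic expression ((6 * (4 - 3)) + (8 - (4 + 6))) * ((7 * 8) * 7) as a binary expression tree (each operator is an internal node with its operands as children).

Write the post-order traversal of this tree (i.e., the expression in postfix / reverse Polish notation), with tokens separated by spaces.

Post-order on an expression tree gives postfix notation: for each operator, emit left operand, right operand, then the operator.

6 4 3 - * 8 4 6 + - + 7 8 * 7 * *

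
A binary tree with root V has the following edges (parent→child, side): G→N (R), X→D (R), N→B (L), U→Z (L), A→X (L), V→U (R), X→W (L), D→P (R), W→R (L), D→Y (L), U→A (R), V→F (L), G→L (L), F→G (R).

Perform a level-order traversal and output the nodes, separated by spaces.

Level-order visits nodes level by level from the root, left to right within each level.
Level 0: V
Level 1: F, U
Level 2: G, Z, A
Level 3: L, N, X
Level 4: B, W, D
Level 5: R, Y, P

V F U G Z A L N X B W D R Y P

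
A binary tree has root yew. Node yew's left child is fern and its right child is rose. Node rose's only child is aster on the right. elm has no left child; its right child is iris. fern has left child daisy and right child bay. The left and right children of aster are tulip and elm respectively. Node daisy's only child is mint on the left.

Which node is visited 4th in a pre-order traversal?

Pre-order visits the node, then its left subtree, then its right subtree.
Visit yew.
At yew: go left to fern.
  Visit fern.
  At fern: go left to daisy.
    Visit daisy.
    At daisy: go left to mint.
      mint is a leaf — visit mint.
    At daisy: no right child.
  At fern: go right to bay.
    bay is a leaf — visit bay.
At yew: go right to rose.
  Visit rose.
  At rose: no left child.
  At rose: go right to aster.
    Visit aster.
    At aster: go left to tulip.
      tulip is a leaf — visit tulip.
    At aster: go right to elm.
      Visit elm.
      At elm: no left child.
      At elm: go right to iris.
        iris is a leaf — visit iris.
Full pre-order sequence: yew, fern, daisy, mint, bay, rose, aster, tulip, elm, iris.

mint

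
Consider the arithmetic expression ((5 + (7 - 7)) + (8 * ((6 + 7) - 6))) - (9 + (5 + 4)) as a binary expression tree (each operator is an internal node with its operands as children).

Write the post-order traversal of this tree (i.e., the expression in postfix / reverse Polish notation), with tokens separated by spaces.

Post-order on an expression tree gives postfix notation: for each operator, emit left operand, right operand, then the operator.

5 7 7 - + 8 6 7 + 6 - * + 9 5 4 + + -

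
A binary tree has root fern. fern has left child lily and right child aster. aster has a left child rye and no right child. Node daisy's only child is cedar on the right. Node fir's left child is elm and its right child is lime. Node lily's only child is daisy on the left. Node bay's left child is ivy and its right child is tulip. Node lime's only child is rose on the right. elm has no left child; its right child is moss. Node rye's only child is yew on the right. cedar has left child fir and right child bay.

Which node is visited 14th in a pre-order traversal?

Pre-order visits the node, then its left subtree, then its right subtree.
Visit fern.
At fern: go left to lily.
  Visit lily.
  At lily: go left to daisy.
    Visit daisy.
    At daisy: no left child.
    At daisy: go right to cedar.
      Visit cedar.
      At cedar: go left to fir.
        Visit fir.
        At fir: go left to elm.
          Visit elm.
          At elm: no left child.
          At elm: go right to moss.
            moss is a leaf — visit moss.
        At fir: go right to lime.
          Visit lime.
          At lime: no left child.
          At lime: go right to rose.
            rose is a leaf — visit rose.
      At cedar: go right to bay.
        Visit bay.
        At bay: go left to ivy.
          ivy is a leaf — visit ivy.
        At bay: go right to tulip.
          tulip is a leaf — visit tulip.
  At lily: no right child.
At fern: go right to aster.
  Visit aster.
  At aster: go left to rye.
    Visit rye.
    At rye: no left child.
    At rye: go right to yew.
      yew is a leaf — visit yew.
  At aster: no right child.
Full pre-order sequence: fern, lily, daisy, cedar, fir, elm, moss, lime, rose, bay, ivy, tulip, aster, rye, yew.

rye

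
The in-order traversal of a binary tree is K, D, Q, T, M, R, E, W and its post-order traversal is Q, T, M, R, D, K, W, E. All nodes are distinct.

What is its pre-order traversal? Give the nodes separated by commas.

The last element of post-order is the root; it splits in-order into left and right subtrees.
Root E: left subtree has 6 nodes {K, D, Q, T, M, R}, right has 1 {W}.
  Root K: left subtree has 0 nodes { }, right has 5 {D, Q, T, M, R}.
    Root D: left subtree has 0 nodes { }, right has 4 {Q, T, M, R}.
      Root R: left subtree has 3 nodes {Q, T, M}, right has 0 { }.
        Root M: left subtree has 2 nodes {Q, T}, right has 0 { }.
          Root T: left subtree has 1 node {Q}, right has 0 { }.

E, K, D, R, M, T, Q, W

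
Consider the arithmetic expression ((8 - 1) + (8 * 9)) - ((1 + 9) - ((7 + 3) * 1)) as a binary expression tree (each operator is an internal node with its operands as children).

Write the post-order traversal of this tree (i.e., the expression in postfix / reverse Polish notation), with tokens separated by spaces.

8 1 - 8 9 * + 1 9 + 7 3 + 1 * - -

Post-order on an expression tree gives postfix notation: for each operator, emit left operand, right operand, then the operator.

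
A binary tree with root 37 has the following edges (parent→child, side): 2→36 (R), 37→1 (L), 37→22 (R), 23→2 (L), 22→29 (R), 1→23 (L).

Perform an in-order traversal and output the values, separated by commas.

2, 36, 23, 1, 37, 22, 29

In-order visits the left subtree, then the node, then the right subtree.
At 37: go left to 1.
  At 1: go left to 23.
    At 23: go left to 2.
      At 2: no left child.
      Visit 2.
      At 2: go right to 36.
        36 is a leaf — visit 36.
    Visit 23.
    At 23: no right child.
  Visit 1.
  At 1: no right child.
Visit 37.
At 37: go right to 22.
  At 22: no left child.
  Visit 22.
  At 22: go right to 29.
    29 is a leaf — visit 29.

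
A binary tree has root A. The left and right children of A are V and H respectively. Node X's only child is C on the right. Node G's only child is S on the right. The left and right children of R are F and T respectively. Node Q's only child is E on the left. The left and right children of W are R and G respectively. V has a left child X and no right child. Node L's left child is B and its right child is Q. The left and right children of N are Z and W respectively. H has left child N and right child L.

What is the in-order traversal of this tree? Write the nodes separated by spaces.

X C V A Z N F R T W G S H B L E Q

In-order visits the left subtree, then the node, then the right subtree.
At A: go left to V.
  At V: go left to X.
    At X: no left child.
    Visit X.
    At X: go right to C.
      C is a leaf — visit C.
  Visit V.
  At V: no right child.
Visit A.
At A: go right to H.
  At H: go left to N.
    At N: go left to Z.
      Z is a leaf — visit Z.
    Visit N.
    At N: go right to W.
      At W: go left to R.
        At R: go left to F.
          F is a leaf — visit F.
        Visit R.
        At R: go right to T.
          T is a leaf — visit T.
      Visit W.
      At W: go right to G.
        At G: no left child.
        Visit G.
        At G: go right to S.
          S is a leaf — visit S.
  Visit H.
  At H: go right to L.
    At L: go left to B.
      B is a leaf — visit B.
    Visit L.
    At L: go right to Q.
      At Q: go left to E.
        E is a leaf — visit E.
      Visit Q.
      At Q: no right child.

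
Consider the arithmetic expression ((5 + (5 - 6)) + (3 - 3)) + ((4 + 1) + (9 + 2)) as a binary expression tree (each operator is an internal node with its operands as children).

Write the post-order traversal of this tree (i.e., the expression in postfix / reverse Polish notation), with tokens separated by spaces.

5 5 6 - + 3 3 - + 4 1 + 9 2 + + +

Post-order on an expression tree gives postfix notation: for each operator, emit left operand, right operand, then the operator.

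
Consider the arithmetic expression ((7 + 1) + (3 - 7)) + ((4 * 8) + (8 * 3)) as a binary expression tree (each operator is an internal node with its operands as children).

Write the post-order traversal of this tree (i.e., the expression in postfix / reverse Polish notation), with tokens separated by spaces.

Post-order on an expression tree gives postfix notation: for each operator, emit left operand, right operand, then the operator.

7 1 + 3 7 - + 4 8 * 8 3 * + +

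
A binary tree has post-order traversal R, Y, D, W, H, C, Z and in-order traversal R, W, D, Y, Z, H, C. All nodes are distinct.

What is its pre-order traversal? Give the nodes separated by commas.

Z, W, R, D, Y, C, H

The last element of post-order is the root; it splits in-order into left and right subtrees.
Root Z: left subtree has 4 nodes {R, W, D, Y}, right has 2 {H, C}.
  Root W: left subtree has 1 node {R}, right has 2 {D, Y}.
    Root D: left subtree has 0 nodes { }, right has 1 {Y}.
  Root C: left subtree has 1 node {H}, right has 0 { }.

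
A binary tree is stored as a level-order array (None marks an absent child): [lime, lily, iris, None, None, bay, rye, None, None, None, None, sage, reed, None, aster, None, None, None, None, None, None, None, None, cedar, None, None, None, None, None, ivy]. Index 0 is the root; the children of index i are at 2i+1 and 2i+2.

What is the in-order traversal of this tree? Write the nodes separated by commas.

In-order visits the left subtree, then the node, then the right subtree.
At lime: go left to lily.
  lily is a leaf — visit lily.
Visit lime.
At lime: go right to iris.
  At iris: go left to bay.
    At bay: go left to sage.
      At sage: go left to cedar.
        cedar is a leaf — visit cedar.
      Visit sage.
      At sage: no right child.
    Visit bay.
    At bay: go right to reed.
      reed is a leaf — visit reed.
  Visit iris.
  At iris: go right to rye.
    At rye: no left child.
    Visit rye.
    At rye: go right to aster.
      At aster: go left to ivy.
        ivy is a leaf — visit ivy.
      Visit aster.
      At aster: no right child.

lily, lime, cedar, sage, bay, reed, iris, rye, ivy, aster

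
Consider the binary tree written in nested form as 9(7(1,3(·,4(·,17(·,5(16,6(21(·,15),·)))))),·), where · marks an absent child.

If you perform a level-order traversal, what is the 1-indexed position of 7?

2

Level-order visits nodes level by level from the root, left to right within each level.
Level 0: 9
Level 1: 7
Level 2: 1, 3
Level 3: 4
Level 4: 17
Level 5: 5
Level 6: 16, 6
Level 7: 21
Level 8: 15
Full level-order sequence: 9, 7, 1, 3, 4, 17, 5, 16, 6, 21, 15.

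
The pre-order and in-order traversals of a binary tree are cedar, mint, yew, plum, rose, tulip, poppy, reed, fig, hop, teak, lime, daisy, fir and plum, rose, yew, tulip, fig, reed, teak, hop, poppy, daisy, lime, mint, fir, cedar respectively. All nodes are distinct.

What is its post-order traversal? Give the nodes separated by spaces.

The first element of pre-order is the root; it splits in-order into left and right subtrees.
Root cedar: left subtree has 13 nodes {plum, rose, yew, tulip, fig, reed, teak, hop, poppy, daisy, lime, mint, fir}, right has 0 { }.
  Root mint: left subtree has 11 nodes {plum, rose, yew, tulip, fig, reed, teak, hop, poppy, daisy, lime}, right has 1 {fir}.
    Root yew: left subtree has 2 nodes {plum, rose}, right has 8 {tulip, fig, reed, teak, hop, poppy, daisy, lime}.
      Root plum: left subtree has 0 nodes { }, right has 1 {rose}.
      Root tulip: left subtree has 0 nodes { }, right has 7 {fig, reed, teak, hop, poppy, daisy, lime}.
        Root poppy: left subtree has 4 nodes {fig, reed, teak, hop}, right has 2 {daisy, lime}.
          Root reed: left subtree has 1 node {fig}, right has 2 {teak, hop}.
            Root hop: left subtree has 1 node {teak}, right has 0 { }.
          Root lime: left subtree has 1 node {daisy}, right has 0 { }.

rose plum fig teak hop reed daisy lime poppy tulip yew fir mint cedar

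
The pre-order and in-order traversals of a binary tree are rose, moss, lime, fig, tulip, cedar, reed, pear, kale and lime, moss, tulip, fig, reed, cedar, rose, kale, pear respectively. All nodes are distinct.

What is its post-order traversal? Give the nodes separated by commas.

The first element of pre-order is the root; it splits in-order into left and right subtrees.
Root rose: left subtree has 6 nodes {lime, moss, tulip, fig, reed, cedar}, right has 2 {kale, pear}.
  Root moss: left subtree has 1 node {lime}, right has 4 {tulip, fig, reed, cedar}.
    Root fig: left subtree has 1 node {tulip}, right has 2 {reed, cedar}.
      Root cedar: left subtree has 1 node {reed}, right has 0 { }.
  Root pear: left subtree has 1 node {kale}, right has 0 { }.

lime, tulip, reed, cedar, fig, moss, kale, pear, rose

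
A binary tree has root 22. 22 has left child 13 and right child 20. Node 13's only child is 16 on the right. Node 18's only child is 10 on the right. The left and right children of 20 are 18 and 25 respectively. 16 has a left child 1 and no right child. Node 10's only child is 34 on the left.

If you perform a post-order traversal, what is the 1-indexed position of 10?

Post-order visits the left subtree, then the right subtree, then the node.
At 22: go left to 13.
  At 13: no left child.
  At 13: go right to 16.
    At 16: go left to 1.
      1 is a leaf — visit 1.
    At 16: no right child.
    Visit 16.
  Visit 13.
At 22: go right to 20.
  At 20: go left to 18.
    At 18: no left child.
    At 18: go right to 10.
      At 10: go left to 34.
        34 is a leaf — visit 34.
      At 10: no right child.
      Visit 10.
    Visit 18.
  At 20: go right to 25.
    25 is a leaf — visit 25.
  Visit 20.
Visit 22.
Full post-order sequence: 1, 16, 13, 34, 10, 18, 25, 20, 22.

5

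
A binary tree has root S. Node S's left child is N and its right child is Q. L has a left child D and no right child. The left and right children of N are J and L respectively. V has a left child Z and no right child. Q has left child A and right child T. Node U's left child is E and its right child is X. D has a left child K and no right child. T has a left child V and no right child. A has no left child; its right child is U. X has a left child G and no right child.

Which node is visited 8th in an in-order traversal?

In-order visits the left subtree, then the node, then the right subtree.
At S: go left to N.
  At N: go left to J.
    J is a leaf — visit J.
  Visit N.
  At N: go right to L.
    At L: go left to D.
      At D: go left to K.
        K is a leaf — visit K.
      Visit D.
      At D: no right child.
    Visit L.
    At L: no right child.
Visit S.
At S: go right to Q.
  At Q: go left to A.
    At A: no left child.
    Visit A.
    At A: go right to U.
      At U: go left to E.
        E is a leaf — visit E.
      Visit U.
      At U: go right to X.
        At X: go left to G.
          G is a leaf — visit G.
        Visit X.
        At X: no right child.
  Visit Q.
  At Q: go right to T.
    At T: go left to V.
      At V: go left to Z.
        Z is a leaf — visit Z.
      Visit V.
      At V: no right child.
    Visit T.
    At T: no right child.
Full in-order sequence: J, N, K, D, L, S, A, E, U, G, X, Q, Z, V, T.

E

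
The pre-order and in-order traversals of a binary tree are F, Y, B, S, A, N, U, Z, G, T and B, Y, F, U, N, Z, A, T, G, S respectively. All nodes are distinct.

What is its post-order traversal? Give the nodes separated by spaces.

B Y U Z N T G A S F

The first element of pre-order is the root; it splits in-order into left and right subtrees.
Root F: left subtree has 2 nodes {B, Y}, right has 7 {U, N, Z, A, T, G, S}.
  Root Y: left subtree has 1 node {B}, right has 0 { }.
  Root S: left subtree has 6 nodes {U, N, Z, A, T, G}, right has 0 { }.
    Root A: left subtree has 3 nodes {U, N, Z}, right has 2 {T, G}.
      Root N: left subtree has 1 node {U}, right has 1 {Z}.
      Root G: left subtree has 1 node {T}, right has 0 { }.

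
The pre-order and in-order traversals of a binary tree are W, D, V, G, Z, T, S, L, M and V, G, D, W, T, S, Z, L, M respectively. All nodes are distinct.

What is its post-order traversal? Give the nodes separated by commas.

The first element of pre-order is the root; it splits in-order into left and right subtrees.
Root W: left subtree has 3 nodes {V, G, D}, right has 5 {T, S, Z, L, M}.
  Root D: left subtree has 2 nodes {V, G}, right has 0 { }.
    Root V: left subtree has 0 nodes { }, right has 1 {G}.
  Root Z: left subtree has 2 nodes {T, S}, right has 2 {L, M}.
    Root T: left subtree has 0 nodes { }, right has 1 {S}.
    Root L: left subtree has 0 nodes { }, right has 1 {M}.

G, V, D, S, T, M, L, Z, W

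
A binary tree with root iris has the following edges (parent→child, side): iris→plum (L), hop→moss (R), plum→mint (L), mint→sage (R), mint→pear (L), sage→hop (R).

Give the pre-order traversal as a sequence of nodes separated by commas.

iris, plum, mint, pear, sage, hop, moss

Pre-order visits the node, then its left subtree, then its right subtree.
Visit iris.
At iris: go left to plum.
  Visit plum.
  At plum: go left to mint.
    Visit mint.
    At mint: go left to pear.
      pear is a leaf — visit pear.
    At mint: go right to sage.
      Visit sage.
      At sage: no left child.
      At sage: go right to hop.
        Visit hop.
        At hop: no left child.
        At hop: go right to moss.
          moss is a leaf — visit moss.
  At plum: no right child.
At iris: no right child.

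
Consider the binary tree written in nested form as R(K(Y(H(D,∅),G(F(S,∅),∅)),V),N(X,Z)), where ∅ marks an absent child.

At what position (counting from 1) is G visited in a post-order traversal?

5

Post-order visits the left subtree, then the right subtree, then the node.
At R: go left to K.
  At K: go left to Y.
    At Y: go left to H.
      At H: go left to D.
        D is a leaf — visit D.
      At H: no right child.
      Visit H.
    At Y: go right to G.
      At G: go left to F.
        At F: go left to S.
          S is a leaf — visit S.
        At F: no right child.
        Visit F.
      At G: no right child.
      Visit G.
    Visit Y.
  At K: go right to V.
    V is a leaf — visit V.
  Visit K.
At R: go right to N.
  At N: go left to X.
    X is a leaf — visit X.
  At N: go right to Z.
    Z is a leaf — visit Z.
  Visit N.
Visit R.
Full post-order sequence: D, H, S, F, G, Y, V, K, X, Z, N, R.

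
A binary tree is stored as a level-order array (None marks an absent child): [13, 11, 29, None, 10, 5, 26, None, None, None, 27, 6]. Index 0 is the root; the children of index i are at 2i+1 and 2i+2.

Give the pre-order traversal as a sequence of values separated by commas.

13, 11, 10, 27, 29, 5, 6, 26

Pre-order visits the node, then its left subtree, then its right subtree.
Visit 13.
At 13: go left to 11.
  Visit 11.
  At 11: no left child.
  At 11: go right to 10.
    Visit 10.
    At 10: no left child.
    At 10: go right to 27.
      27 is a leaf — visit 27.
At 13: go right to 29.
  Visit 29.
  At 29: go left to 5.
    Visit 5.
    At 5: go left to 6.
      6 is a leaf — visit 6.
    At 5: no right child.
  At 29: go right to 26.
    26 is a leaf — visit 26.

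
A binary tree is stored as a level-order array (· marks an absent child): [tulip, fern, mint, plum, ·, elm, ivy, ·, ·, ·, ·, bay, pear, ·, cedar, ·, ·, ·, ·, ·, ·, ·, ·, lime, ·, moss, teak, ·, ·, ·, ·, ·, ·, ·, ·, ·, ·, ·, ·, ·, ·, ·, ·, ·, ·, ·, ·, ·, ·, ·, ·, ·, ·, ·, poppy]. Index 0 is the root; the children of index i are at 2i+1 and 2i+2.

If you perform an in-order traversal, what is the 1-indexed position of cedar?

In-order visits the left subtree, then the node, then the right subtree.
At tulip: go left to fern.
  At fern: go left to plum.
    plum is a leaf — visit plum.
  Visit fern.
  At fern: no right child.
Visit tulip.
At tulip: go right to mint.
  At mint: go left to elm.
    At elm: go left to bay.
      At bay: go left to lime.
        lime is a leaf — visit lime.
      Visit bay.
      At bay: no right child.
    Visit elm.
    At elm: go right to pear.
      At pear: go left to moss.
        moss is a leaf — visit moss.
      Visit pear.
      At pear: go right to teak.
        At teak: no left child.
        Visit teak.
        At teak: go right to poppy.
          poppy is a leaf — visit poppy.
  Visit mint.
  At mint: go right to ivy.
    At ivy: no left child.
    Visit ivy.
    At ivy: go right to cedar.
      cedar is a leaf — visit cedar.
Full in-order sequence: plum, fern, tulip, lime, bay, elm, moss, pear, teak, poppy, mint, ivy, cedar.

13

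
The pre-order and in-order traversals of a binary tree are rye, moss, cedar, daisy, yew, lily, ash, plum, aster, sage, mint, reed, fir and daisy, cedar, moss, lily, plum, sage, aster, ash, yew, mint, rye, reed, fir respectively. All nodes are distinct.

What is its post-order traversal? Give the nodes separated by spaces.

daisy cedar sage aster plum ash lily mint yew moss fir reed rye

The first element of pre-order is the root; it splits in-order into left and right subtrees.
Root rye: left subtree has 10 nodes {daisy, cedar, moss, lily, plum, sage, aster, ash, yew, mint}, right has 2 {reed, fir}.
  Root moss: left subtree has 2 nodes {daisy, cedar}, right has 7 {lily, plum, sage, aster, ash, yew, mint}.
    Root cedar: left subtree has 1 node {daisy}, right has 0 { }.
    Root yew: left subtree has 5 nodes {lily, plum, sage, aster, ash}, right has 1 {mint}.
      Root lily: left subtree has 0 nodes { }, right has 4 {plum, sage, aster, ash}.
        Root ash: left subtree has 3 nodes {plum, sage, aster}, right has 0 { }.
          Root plum: left subtree has 0 nodes { }, right has 2 {sage, aster}.
            Root aster: left subtree has 1 node {sage}, right has 0 { }.
  Root reed: left subtree has 0 nodes { }, right has 1 {fir}.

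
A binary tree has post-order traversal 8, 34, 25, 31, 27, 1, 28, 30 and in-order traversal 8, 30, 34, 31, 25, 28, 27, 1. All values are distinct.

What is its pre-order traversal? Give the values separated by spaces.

The last element of post-order is the root; it splits in-order into left and right subtrees.
Root 30: left subtree has 1 node {8}, right has 6 {34, 31, 25, 28, 27, 1}.
  Root 28: left subtree has 3 nodes {34, 31, 25}, right has 2 {27, 1}.
    Root 31: left subtree has 1 node {34}, right has 1 {25}.
    Root 1: left subtree has 1 node {27}, right has 0 { }.

30 8 28 31 34 25 1 27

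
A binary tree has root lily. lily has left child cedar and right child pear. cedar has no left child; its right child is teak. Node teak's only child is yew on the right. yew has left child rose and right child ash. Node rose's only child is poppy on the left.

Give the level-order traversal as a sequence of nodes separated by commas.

lily, cedar, pear, teak, yew, rose, ash, poppy

Level-order visits nodes level by level from the root, left to right within each level.
Level 0: lily
Level 1: cedar, pear
Level 2: teak
Level 3: yew
Level 4: rose, ash
Level 5: poppy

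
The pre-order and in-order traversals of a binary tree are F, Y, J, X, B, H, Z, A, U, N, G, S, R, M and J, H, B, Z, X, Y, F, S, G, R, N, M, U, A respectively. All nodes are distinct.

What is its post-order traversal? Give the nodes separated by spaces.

The first element of pre-order is the root; it splits in-order into left and right subtrees.
Root F: left subtree has 6 nodes {J, H, B, Z, X, Y}, right has 7 {S, G, R, N, M, U, A}.
  Root Y: left subtree has 5 nodes {J, H, B, Z, X}, right has 0 { }.
    Root J: left subtree has 0 nodes { }, right has 4 {H, B, Z, X}.
      Root X: left subtree has 3 nodes {H, B, Z}, right has 0 { }.
        Root B: left subtree has 1 node {H}, right has 1 {Z}.
  Root A: left subtree has 6 nodes {S, G, R, N, M, U}, right has 0 { }.
    Root U: left subtree has 5 nodes {S, G, R, N, M}, right has 0 { }.
      Root N: left subtree has 3 nodes {S, G, R}, right has 1 {M}.
        Root G: left subtree has 1 node {S}, right has 1 {R}.

H Z B X J Y S R G M N U A F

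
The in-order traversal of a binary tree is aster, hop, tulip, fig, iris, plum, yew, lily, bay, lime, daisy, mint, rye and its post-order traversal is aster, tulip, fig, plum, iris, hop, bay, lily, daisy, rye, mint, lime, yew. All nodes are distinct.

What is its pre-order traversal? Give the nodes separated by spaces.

yew hop aster iris fig tulip plum lime lily bay mint daisy rye

The last element of post-order is the root; it splits in-order into left and right subtrees.
Root yew: left subtree has 6 nodes {aster, hop, tulip, fig, iris, plum}, right has 6 {lily, bay, lime, daisy, mint, rye}.
  Root hop: left subtree has 1 node {aster}, right has 4 {tulip, fig, iris, plum}.
    Root iris: left subtree has 2 nodes {tulip, fig}, right has 1 {plum}.
      Root fig: left subtree has 1 node {tulip}, right has 0 { }.
  Root lime: left subtree has 2 nodes {lily, bay}, right has 3 {daisy, mint, rye}.
    Root lily: left subtree has 0 nodes { }, right has 1 {bay}.
    Root mint: left subtree has 1 node {daisy}, right has 1 {rye}.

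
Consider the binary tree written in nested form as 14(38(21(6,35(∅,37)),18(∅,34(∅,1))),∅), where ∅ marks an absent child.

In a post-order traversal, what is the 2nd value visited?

Post-order visits the left subtree, then the right subtree, then the node.
At 14: go left to 38.
  At 38: go left to 21.
    At 21: go left to 6.
      6 is a leaf — visit 6.
    At 21: go right to 35.
      At 35: no left child.
      At 35: go right to 37.
        37 is a leaf — visit 37.
      Visit 35.
    Visit 21.
  At 38: go right to 18.
    At 18: no left child.
    At 18: go right to 34.
      At 34: no left child.
      At 34: go right to 1.
        1 is a leaf — visit 1.
      Visit 34.
    Visit 18.
  Visit 38.
At 14: no right child.
Visit 14.
Full post-order sequence: 6, 37, 35, 21, 1, 34, 18, 38, 14.

37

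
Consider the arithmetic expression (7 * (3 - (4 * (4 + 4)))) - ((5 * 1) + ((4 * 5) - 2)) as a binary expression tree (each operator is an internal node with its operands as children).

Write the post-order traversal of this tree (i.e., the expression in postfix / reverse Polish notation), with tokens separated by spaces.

7 3 4 4 4 + * - * 5 1 * 4 5 * 2 - + -

Post-order on an expression tree gives postfix notation: for each operator, emit left operand, right operand, then the operator.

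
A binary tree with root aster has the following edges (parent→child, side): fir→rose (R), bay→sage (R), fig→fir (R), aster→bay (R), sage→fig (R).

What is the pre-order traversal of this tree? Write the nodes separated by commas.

Pre-order visits the node, then its left subtree, then its right subtree.
Visit aster.
At aster: no left child.
At aster: go right to bay.
  Visit bay.
  At bay: no left child.
  At bay: go right to sage.
    Visit sage.
    At sage: no left child.
    At sage: go right to fig.
      Visit fig.
      At fig: no left child.
      At fig: go right to fir.
        Visit fir.
        At fir: no left child.
        At fir: go right to rose.
          rose is a leaf — visit rose.

aster, bay, sage, fig, fir, rose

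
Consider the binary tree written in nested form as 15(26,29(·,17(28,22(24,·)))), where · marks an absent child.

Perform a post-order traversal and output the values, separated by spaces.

26 28 24 22 17 29 15

Post-order visits the left subtree, then the right subtree, then the node.
At 15: go left to 26.
  26 is a leaf — visit 26.
At 15: go right to 29.
  At 29: no left child.
  At 29: go right to 17.
    At 17: go left to 28.
      28 is a leaf — visit 28.
    At 17: go right to 22.
      At 22: go left to 24.
        24 is a leaf — visit 24.
      At 22: no right child.
      Visit 22.
    Visit 17.
  Visit 29.
Visit 15.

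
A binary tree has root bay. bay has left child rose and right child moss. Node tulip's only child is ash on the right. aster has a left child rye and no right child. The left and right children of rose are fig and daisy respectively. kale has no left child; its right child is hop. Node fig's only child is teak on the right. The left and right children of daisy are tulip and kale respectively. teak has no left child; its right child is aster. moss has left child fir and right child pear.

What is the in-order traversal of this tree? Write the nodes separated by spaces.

In-order visits the left subtree, then the node, then the right subtree.
At bay: go left to rose.
  At rose: go left to fig.
    At fig: no left child.
    Visit fig.
    At fig: go right to teak.
      At teak: no left child.
      Visit teak.
      At teak: go right to aster.
        At aster: go left to rye.
          rye is a leaf — visit rye.
        Visit aster.
        At aster: no right child.
  Visit rose.
  At rose: go right to daisy.
    At daisy: go left to tulip.
      At tulip: no left child.
      Visit tulip.
      At tulip: go right to ash.
        ash is a leaf — visit ash.
    Visit daisy.
    At daisy: go right to kale.
      At kale: no left child.
      Visit kale.
      At kale: go right to hop.
        hop is a leaf — visit hop.
Visit bay.
At bay: go right to moss.
  At moss: go left to fir.
    fir is a leaf — visit fir.
  Visit moss.
  At moss: go right to pear.
    pear is a leaf — visit pear.

fig teak rye aster rose tulip ash daisy kale hop bay fir moss pear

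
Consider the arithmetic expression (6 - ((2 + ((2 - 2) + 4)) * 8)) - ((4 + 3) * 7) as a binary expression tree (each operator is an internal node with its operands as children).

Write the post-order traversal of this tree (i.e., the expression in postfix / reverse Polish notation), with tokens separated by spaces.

Post-order on an expression tree gives postfix notation: for each operator, emit left operand, right operand, then the operator.

6 2 2 2 - 4 + + 8 * - 4 3 + 7 * -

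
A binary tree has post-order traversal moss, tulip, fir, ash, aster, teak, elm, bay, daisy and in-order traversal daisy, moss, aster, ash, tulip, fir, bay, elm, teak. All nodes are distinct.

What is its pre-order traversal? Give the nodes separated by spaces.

daisy bay aster moss ash fir tulip elm teak

The last element of post-order is the root; it splits in-order into left and right subtrees.
Root daisy: left subtree has 0 nodes { }, right has 8 {moss, aster, ash, tulip, fir, bay, elm, teak}.
  Root bay: left subtree has 5 nodes {moss, aster, ash, tulip, fir}, right has 2 {elm, teak}.
    Root aster: left subtree has 1 node {moss}, right has 3 {ash, tulip, fir}.
      Root ash: left subtree has 0 nodes { }, right has 2 {tulip, fir}.
        Root fir: left subtree has 1 node {tulip}, right has 0 { }.
    Root elm: left subtree has 0 nodes { }, right has 1 {teak}.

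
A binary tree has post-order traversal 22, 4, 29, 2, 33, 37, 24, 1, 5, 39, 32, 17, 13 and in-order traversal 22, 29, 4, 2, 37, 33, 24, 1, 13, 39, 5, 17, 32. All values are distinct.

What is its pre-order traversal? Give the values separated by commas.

13, 1, 24, 37, 2, 29, 22, 4, 33, 17, 39, 5, 32

The last element of post-order is the root; it splits in-order into left and right subtrees.
Root 13: left subtree has 8 nodes {22, 29, 4, 2, 37, 33, 24, 1}, right has 4 {39, 5, 17, 32}.
  Root 1: left subtree has 7 nodes {22, 29, 4, 2, 37, 33, 24}, right has 0 { }.
    Root 24: left subtree has 6 nodes {22, 29, 4, 2, 37, 33}, right has 0 { }.
      Root 37: left subtree has 4 nodes {22, 29, 4, 2}, right has 1 {33}.
        Root 2: left subtree has 3 nodes {22, 29, 4}, right has 0 { }.
          Root 29: left subtree has 1 node {22}, right has 1 {4}.
  Root 17: left subtree has 2 nodes {39, 5}, right has 1 {32}.
    Root 39: left subtree has 0 nodes { }, right has 1 {5}.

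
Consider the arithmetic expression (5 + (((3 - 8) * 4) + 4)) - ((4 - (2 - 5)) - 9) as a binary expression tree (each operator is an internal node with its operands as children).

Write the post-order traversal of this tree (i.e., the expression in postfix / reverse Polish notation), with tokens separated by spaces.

5 3 8 - 4 * 4 + + 4 2 5 - - 9 - -

Post-order on an expression tree gives postfix notation: for each operator, emit left operand, right operand, then the operator.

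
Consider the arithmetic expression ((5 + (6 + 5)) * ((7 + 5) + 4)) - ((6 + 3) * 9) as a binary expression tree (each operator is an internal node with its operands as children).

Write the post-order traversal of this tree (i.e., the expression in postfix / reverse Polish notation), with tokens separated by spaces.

Post-order on an expression tree gives postfix notation: for each operator, emit left operand, right operand, then the operator.

5 6 5 + + 7 5 + 4 + * 6 3 + 9 * -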